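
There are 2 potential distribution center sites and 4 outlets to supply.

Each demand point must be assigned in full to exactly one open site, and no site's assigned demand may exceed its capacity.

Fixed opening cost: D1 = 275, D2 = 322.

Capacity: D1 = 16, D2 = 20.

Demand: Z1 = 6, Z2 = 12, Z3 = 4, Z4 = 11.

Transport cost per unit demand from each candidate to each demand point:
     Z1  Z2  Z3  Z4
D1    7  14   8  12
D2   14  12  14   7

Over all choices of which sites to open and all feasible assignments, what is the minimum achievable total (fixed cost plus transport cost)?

Open {D1, D2}; cheapest assignment that respects the capacities:
  D1 (cap 16, load 16): Z2, Z3 — cost 12×14 + 4×8 = 200
  D2 (cap 20, load 17): Z1, Z4 — cost 6×14 + 11×7 = 161
  Shipping 361, fixed 597 → total 958.
  Any other capacity-feasible assignment to {D1, D2} ships for at least 361.
Total demand is 33 and no other set of sites has combined capacity ≥ 33, so {D1, D2} is the only feasible choice of open sites. Minimum: 958.

958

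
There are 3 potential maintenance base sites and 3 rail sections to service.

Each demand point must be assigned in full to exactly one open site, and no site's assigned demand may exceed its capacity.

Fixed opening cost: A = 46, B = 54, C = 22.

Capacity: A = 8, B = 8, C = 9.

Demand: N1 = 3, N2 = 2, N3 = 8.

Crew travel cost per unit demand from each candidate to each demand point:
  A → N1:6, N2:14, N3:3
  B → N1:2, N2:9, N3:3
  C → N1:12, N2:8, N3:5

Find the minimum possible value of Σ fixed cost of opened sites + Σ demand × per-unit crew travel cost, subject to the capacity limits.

Open {B, C}; cheapest assignment that respects the capacities:
  B (cap 8, load 5): N1, N2 — cost 3×2 + 2×9 = 24
  C (cap 9, load 8): N3 — cost 8×5 = 40
  Shipping 64, fixed 76 → total 140.
  Any other capacity-feasible assignment to {B, C} ships for at least 64.
Compare {A, C}: its best feasible assignment gives total 144.
Compare {A, B}: its best feasible assignment gives total 148.
Every other set of open sites that can feasibly serve all demand totals ≥ 144 even under its best assignment. Minimum: 140.

140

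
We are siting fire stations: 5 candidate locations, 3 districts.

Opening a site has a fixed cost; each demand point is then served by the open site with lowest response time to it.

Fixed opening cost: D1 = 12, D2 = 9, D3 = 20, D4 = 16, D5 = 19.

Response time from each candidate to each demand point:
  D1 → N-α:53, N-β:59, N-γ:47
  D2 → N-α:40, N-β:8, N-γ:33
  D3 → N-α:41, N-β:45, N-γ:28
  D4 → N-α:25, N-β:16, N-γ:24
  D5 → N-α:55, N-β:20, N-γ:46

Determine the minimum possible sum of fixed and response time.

81

Open {D4}: assign each demand point to its cheapest open site.
  N-α→D4 25, N-β→D4 16, N-γ→D4 24
  response time 65, fixed 16 → total 81.
Compare {D2, D4}: response time 57 + fixed 25 = 82.
Compare {D2}: response time 81 + fixed 9 = 90.
Compare {D1, D4}: response time 65 + fixed 28 = 93.
All other subsets cost ≥ 82. Minimum total cost: 81.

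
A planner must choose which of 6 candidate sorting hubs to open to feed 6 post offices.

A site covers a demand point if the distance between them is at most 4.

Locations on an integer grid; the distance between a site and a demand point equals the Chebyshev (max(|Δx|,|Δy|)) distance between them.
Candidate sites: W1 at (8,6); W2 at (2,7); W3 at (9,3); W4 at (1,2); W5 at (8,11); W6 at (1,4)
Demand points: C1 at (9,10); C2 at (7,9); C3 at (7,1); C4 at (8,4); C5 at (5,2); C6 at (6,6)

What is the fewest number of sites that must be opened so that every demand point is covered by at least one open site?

Coverage sets (demand points within 4 of each site):
  W1: {C1, C2, C4, C5, C6}
  W2: {C6}
  W3: {C3, C4, C5, C6}
  W4: {C5}
  W5: {C1, C2}
  W6: {C5}
No single site covers all 6 demand points.
But {W1, W3} covers everything, so the minimum is 2.

2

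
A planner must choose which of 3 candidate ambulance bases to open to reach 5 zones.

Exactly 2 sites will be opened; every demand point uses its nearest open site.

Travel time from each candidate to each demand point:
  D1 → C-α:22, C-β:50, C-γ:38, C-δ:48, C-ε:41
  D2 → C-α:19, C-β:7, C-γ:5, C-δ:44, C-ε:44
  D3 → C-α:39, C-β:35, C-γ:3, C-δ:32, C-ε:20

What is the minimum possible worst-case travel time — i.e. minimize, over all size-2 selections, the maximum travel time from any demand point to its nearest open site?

Open {D2, D3}.
  Farthest demand point is C-δ at travel time 32 (to D3); all others are ≤ 32.
With {D1, D3} the worst case is 35.
With {D1, D2} the worst case is 44.
No size-2 selection achieves below 32.

32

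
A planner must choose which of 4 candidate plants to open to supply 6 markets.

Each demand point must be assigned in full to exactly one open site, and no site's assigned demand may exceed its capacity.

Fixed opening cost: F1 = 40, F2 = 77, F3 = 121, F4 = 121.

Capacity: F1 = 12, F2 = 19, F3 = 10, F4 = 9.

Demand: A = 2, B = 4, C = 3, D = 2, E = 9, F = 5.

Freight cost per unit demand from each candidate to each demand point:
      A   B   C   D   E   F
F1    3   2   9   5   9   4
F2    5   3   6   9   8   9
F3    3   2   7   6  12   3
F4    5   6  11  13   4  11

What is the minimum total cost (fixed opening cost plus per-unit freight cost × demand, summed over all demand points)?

255

Open {F1, F2}; cheapest assignment that respects the capacities:
  F1 (cap 12, load 11): B, D, F — cost 4×2 + 2×5 + 5×4 = 38
  F2 (cap 19, load 14): A, C, E — cost 2×5 + 3×6 + 9×8 = 100
  Shipping 138, fixed 117 → total 255.
  Any other capacity-feasible assignment to {F1, F2} ships for at least 138.
Compare {F2, F3}: its best feasible assignment gives total 333.
Compare {F2, F4}: its best feasible assignment gives total 337.
Every other set of open sites that can feasibly serve all demand totals ≥ 333 even under its best assignment. Minimum: 255.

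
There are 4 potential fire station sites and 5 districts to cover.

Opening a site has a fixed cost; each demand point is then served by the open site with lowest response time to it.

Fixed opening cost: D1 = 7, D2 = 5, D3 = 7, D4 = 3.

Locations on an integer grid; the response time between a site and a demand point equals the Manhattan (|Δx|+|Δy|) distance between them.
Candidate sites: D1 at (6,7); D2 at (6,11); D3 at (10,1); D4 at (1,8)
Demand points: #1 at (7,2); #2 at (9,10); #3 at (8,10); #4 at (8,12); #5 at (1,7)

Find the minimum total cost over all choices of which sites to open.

Open {D2, D4}: assign each demand point to its cheapest open site.
  #1→D2 10, #2→D2 4, #3→D2 3, #4→D2 3, #5→D4 1
  response time 21, fixed 8 → total 29.
Compare {D2, D3, D4}: response time 15 + fixed 15 = 30.
Compare {D1, D2, D4}: response time 17 + fixed 15 = 32.
Compare {D1, D2}: response time 21 + fixed 12 = 33.
All other subsets cost ≥ 30. Minimum total cost: 29.

29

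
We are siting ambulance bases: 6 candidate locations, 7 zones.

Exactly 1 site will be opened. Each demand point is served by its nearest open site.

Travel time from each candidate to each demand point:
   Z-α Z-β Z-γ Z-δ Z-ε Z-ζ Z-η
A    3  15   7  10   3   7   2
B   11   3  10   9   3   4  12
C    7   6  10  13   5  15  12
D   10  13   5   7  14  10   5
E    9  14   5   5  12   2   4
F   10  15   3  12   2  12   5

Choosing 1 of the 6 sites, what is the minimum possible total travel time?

47

Open {A}.
  Z-α→A 3, Z-β→A 15, Z-γ→A 7, Z-δ→A 10, Z-ε→A 3, Z-ζ→A 7, Z-η→A 2  ⇒ total 47.
Compare {E}: total 51.
Compare {B}: total 52.
No size-1 selection does better; minimum is 47.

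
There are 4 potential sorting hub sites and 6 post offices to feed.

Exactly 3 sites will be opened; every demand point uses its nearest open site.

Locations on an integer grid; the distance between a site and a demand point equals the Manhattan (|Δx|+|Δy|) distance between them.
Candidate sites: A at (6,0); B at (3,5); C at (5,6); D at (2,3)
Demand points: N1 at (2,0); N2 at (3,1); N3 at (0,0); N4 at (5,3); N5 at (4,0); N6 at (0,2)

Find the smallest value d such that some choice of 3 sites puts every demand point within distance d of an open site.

5

Open {A, B, D}.
  Farthest demand point is N3 at distance 5 (to D); all others are ≤ 5.
With {A, C, D} the worst case is 5.
With {B, C, D} the worst case is 5.
No size-3 selection achieves below 5.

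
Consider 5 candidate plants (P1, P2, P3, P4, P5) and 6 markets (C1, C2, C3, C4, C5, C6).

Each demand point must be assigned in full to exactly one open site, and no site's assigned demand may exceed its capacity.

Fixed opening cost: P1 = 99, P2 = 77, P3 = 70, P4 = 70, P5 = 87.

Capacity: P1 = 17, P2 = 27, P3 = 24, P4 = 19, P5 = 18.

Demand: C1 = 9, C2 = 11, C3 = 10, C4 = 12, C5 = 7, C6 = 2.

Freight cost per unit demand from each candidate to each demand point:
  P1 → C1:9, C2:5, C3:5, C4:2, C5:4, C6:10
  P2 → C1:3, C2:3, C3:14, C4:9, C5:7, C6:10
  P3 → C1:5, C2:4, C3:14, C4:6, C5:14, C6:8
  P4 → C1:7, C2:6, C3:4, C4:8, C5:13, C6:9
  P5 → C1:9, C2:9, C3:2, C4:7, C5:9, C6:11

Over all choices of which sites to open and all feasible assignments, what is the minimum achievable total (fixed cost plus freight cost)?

Open {P1, P2, P5}; cheapest assignment that respects the capacities:
  P1 (cap 17, load 14): C4, C6 — cost 12×2 + 2×10 = 44
  P2 (cap 27, load 27): C1, C2, C5 — cost 9×3 + 11×3 + 7×7 = 109
  P5 (cap 18, load 10): C3 — cost 10×2 = 20
  Shipping 173, fixed 263 → total 436.
  Any other capacity-feasible assignment to {P1, P2, P5} ships for at least 173.
Compare {P1, P2, P4}: its best feasible assignment gives total 437.
Compare {P2, P3, P5}: its best feasible assignment gives total 451.
Every other set of open sites that can feasibly serve all demand totals ≥ 437 even under its best assignment. Minimum: 436.

436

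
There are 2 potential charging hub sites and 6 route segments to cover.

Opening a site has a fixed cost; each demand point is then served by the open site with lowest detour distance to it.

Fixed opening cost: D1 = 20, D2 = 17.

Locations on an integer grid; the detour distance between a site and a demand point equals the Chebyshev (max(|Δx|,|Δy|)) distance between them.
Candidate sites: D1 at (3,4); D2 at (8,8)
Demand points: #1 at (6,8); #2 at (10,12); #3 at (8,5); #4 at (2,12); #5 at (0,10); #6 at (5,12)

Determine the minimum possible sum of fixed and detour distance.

Open {D2}: assign each demand point to its cheapest open site.
  #1→D2 2, #2→D2 4, #3→D2 3, #4→D2 6, #5→D2 8, #6→D2 4
  detour distance 27, fixed 17 → total 44.
Compare {D1}: detour distance 39 + fixed 20 = 59.
Compare {D1, D2}: detour distance 25 + fixed 37 = 62.

44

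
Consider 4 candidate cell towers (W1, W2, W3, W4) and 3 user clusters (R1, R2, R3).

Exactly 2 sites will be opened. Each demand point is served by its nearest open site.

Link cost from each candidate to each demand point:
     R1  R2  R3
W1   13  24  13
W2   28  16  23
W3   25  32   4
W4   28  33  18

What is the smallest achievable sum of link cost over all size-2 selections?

41

Open {W1, W3}.
  R1→W1 13, R2→W1 24, R3→W3 4  ⇒ total 41.
Compare {W1, W2}: total 42.
Compare {W2, W3}: total 45.
No size-2 selection does better; minimum is 41.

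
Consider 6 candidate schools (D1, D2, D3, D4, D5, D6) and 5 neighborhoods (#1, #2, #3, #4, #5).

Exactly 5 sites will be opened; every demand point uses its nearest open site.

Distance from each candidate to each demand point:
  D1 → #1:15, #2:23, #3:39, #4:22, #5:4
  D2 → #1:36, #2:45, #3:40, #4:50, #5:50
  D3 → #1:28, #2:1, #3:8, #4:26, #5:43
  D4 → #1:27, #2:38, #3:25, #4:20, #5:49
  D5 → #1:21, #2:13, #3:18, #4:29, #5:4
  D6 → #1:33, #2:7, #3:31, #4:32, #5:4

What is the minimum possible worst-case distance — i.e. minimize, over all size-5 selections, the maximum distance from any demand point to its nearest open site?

Open {D1, D2, D3, D4, D5}.
  Farthest demand point is #4 at distance 20 (to D4); all others are ≤ 20.
With {D1, D2, D3, D4, D6} the worst case is 20.
With {D1, D2, D4, D5, D6} the worst case is 20.
No size-5 selection achieves below 20.

20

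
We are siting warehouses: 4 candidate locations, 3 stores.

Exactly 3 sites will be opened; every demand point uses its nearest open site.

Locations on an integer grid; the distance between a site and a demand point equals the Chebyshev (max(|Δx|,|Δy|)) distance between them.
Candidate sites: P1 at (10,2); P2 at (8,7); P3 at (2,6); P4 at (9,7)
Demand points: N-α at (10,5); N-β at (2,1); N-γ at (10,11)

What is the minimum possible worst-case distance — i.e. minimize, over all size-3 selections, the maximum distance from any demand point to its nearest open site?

5

Open {P1, P2, P3}.
  Farthest demand point is N-β at distance 5 (to P3); all others are ≤ 5.
With {P1, P3, P4} the worst case is 5.
With {P2, P3, P4} the worst case is 5.
No size-3 selection achieves below 5.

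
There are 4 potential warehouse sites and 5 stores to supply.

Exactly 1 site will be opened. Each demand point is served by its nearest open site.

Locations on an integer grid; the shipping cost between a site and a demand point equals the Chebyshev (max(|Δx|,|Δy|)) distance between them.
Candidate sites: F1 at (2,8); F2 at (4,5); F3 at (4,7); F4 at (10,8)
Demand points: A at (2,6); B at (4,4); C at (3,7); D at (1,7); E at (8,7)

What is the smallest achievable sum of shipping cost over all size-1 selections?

12

Open {F2}.
  A→F2 2, B→F2 1, C→F2 2, D→F2 3, E→F2 4  ⇒ total 12.
Compare {F3}: total 13.
Compare {F1}: total 14.
No size-1 selection does better; minimum is 12.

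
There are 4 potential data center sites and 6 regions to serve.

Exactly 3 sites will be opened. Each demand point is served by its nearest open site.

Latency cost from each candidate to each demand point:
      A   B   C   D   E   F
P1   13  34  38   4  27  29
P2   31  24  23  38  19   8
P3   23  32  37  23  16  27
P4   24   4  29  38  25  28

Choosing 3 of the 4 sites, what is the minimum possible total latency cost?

Open {P1, P2, P4}.
  A→P1 13, B→P4 4, C→P2 23, D→P1 4, E→P2 19, F→P2 8  ⇒ total 71.
Compare {P1, P2, P3}: total 88.
Compare {P1, P3, P4}: total 93.
No size-3 selection does better; minimum is 71.

71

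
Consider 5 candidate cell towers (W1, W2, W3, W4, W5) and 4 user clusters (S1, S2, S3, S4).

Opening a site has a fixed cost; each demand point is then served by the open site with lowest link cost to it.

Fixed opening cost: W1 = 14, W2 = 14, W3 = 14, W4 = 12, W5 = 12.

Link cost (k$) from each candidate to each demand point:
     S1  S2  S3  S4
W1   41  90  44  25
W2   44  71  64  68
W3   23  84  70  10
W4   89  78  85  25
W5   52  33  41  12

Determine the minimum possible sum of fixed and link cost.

133

Open {W3, W5}: assign each demand point to its cheapest open site.
  S1→W3 23, S2→W5 33, S3→W5 41, S4→W3 10
  link cost 107, fixed 26 → total 133.
Compare {W3, W4, W5}: link cost 107 + fixed 38 = 145.
Compare {W1, W3, W5}: link cost 107 + fixed 40 = 147.
Compare {W2, W3, W5}: link cost 107 + fixed 40 = 147.
All other subsets cost ≥ 145. Minimum total cost: 133.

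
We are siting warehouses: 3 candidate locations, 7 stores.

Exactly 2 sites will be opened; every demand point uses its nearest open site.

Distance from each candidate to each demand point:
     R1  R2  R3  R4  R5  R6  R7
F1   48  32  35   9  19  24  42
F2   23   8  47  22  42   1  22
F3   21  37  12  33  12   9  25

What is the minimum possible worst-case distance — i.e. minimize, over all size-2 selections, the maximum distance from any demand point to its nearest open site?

22

Open {F2, F3}.
  Farthest demand point is R4 at distance 22 (to F2); all others are ≤ 22.
With {F1, F3} the worst case is 32.
With {F1, F2} the worst case is 35.
No size-2 selection achieves below 22.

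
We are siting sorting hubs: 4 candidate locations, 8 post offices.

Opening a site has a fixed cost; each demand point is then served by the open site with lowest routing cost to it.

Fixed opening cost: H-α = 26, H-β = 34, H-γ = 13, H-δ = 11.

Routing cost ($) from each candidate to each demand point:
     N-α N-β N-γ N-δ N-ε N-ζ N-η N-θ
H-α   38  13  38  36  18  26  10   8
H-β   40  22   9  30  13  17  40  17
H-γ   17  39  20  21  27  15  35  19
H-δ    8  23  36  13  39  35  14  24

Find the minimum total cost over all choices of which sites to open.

Open {H-α, H-γ, H-δ}: assign each demand point to its cheapest open site.
  N-α→H-δ 8, N-β→H-α 13, N-γ→H-γ 20, N-δ→H-δ 13, N-ε→H-α 18, N-ζ→H-γ 15, N-η→H-α 10, N-θ→H-α 8
  routing cost 105, fixed 50 → total 155.
Compare {H-β, H-δ}: routing cost 113 + fixed 45 = 158.
Compare {H-α, H-γ}: routing cost 122 + fixed 39 = 161.
Compare {H-α, H-β, H-δ}: routing cost 91 + fixed 71 = 162.
All other subsets cost ≥ 158. Minimum total cost: 155.

155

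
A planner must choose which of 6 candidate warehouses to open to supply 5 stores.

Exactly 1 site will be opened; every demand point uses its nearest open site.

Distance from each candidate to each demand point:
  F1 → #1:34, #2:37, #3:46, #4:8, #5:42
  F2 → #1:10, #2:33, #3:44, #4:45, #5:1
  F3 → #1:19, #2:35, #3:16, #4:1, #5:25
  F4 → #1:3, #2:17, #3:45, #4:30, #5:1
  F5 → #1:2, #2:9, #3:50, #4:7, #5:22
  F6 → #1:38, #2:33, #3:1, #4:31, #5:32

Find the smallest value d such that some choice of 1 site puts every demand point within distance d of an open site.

35

Open {F3}.
  Farthest demand point is #2 at distance 35 (to F3); all others are ≤ 35.
With {F6} the worst case is 38.
With {F2} the worst case is 45.
No size-1 selection achieves below 35.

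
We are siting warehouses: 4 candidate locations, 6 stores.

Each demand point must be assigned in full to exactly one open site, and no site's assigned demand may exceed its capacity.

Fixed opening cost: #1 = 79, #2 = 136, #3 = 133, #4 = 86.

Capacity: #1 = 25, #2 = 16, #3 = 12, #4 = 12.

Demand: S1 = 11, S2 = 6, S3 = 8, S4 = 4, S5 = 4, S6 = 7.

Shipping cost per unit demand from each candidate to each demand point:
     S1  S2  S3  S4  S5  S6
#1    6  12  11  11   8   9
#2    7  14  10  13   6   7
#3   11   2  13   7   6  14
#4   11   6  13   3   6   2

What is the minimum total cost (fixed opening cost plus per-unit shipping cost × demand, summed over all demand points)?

514

Open {#1, #3, #4}; cheapest assignment that respects the capacities:
  #1 (cap 25, load 19): S1, S3 — cost 11×6 + 8×11 = 154
  #3 (cap 12, load 10): S2, S5 — cost 6×2 + 4×6 = 36
  #4 (cap 12, load 11): S4, S6 — cost 4×3 + 7×2 = 26
  Shipping 216, fixed 298 → total 514.
  Any other capacity-feasible assignment to {#1, #3, #4} ships for at least 216.
Compare {#1, #2}: its best feasible assignment gives total 558.
Compare {#1, #2, #4}: its best feasible assignment gives total 569.
Every other set of open sites that can feasibly serve all demand totals ≥ 558 even under its best assignment. Minimum: 514.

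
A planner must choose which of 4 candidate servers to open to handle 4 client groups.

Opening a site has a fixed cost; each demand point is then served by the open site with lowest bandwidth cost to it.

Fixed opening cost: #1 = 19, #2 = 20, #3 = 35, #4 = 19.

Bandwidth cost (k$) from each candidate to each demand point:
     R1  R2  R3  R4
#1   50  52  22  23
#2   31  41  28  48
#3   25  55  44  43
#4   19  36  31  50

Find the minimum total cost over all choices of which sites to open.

138

Open {#1, #4}: assign each demand point to its cheapest open site.
  R1→#4 19, R2→#4 36, R3→#1 22, R4→#1 23
  bandwidth cost 100, fixed 38 → total 138.
Compare {#4}: bandwidth cost 136 + fixed 19 = 155.
Compare {#1, #2}: bandwidth cost 117 + fixed 39 = 156.
Compare {#1, #2, #4}: bandwidth cost 100 + fixed 58 = 158.
All other subsets cost ≥ 155. Minimum total cost: 138.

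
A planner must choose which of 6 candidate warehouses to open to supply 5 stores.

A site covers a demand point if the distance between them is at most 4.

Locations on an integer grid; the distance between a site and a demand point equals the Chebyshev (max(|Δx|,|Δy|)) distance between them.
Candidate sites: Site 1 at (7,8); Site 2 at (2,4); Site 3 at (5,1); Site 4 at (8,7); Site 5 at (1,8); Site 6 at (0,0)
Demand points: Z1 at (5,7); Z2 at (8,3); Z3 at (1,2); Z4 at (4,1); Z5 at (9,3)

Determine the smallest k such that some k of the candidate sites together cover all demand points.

Coverage sets (demand points within 4 of each site):
  Site 1: {Z1}
  Site 2: {Z1, Z3, Z4}
  Site 3: {Z2, Z3, Z4, Z5}
  Site 4: {Z1, Z2, Z5}
  Site 5: {Z1}
  Site 6: {Z3, Z4}
No single site covers all 5 demand points.
But {Site 1, Site 3} covers everything, so the minimum is 2.

2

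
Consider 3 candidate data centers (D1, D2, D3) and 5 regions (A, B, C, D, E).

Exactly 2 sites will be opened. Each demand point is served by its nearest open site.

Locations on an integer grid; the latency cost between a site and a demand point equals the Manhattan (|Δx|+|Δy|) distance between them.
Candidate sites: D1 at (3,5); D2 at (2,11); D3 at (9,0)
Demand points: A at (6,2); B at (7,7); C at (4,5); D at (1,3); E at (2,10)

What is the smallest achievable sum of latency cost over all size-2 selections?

18

Open {D1, D2}.
  A→D1 6, B→D1 6, C→D1 1, D→D1 4, E→D2 1  ⇒ total 18.
Compare {D1, D3}: total 22.
Compare {D2, D3}: total 32.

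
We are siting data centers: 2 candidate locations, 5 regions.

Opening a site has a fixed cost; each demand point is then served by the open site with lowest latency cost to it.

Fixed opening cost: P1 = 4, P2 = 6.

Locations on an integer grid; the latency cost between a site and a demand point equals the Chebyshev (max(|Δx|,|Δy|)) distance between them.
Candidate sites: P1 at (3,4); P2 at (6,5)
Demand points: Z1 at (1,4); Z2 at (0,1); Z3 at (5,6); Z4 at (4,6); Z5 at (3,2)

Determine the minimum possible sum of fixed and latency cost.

15

Open {P1}: assign each demand point to its cheapest open site.
  Z1→P1 2, Z2→P1 3, Z3→P1 2, Z4→P1 2, Z5→P1 2
  latency cost 11, fixed 4 → total 15.
Compare {P1, P2}: latency cost 10 + fixed 10 = 20.
Compare {P2}: latency cost 17 + fixed 6 = 23.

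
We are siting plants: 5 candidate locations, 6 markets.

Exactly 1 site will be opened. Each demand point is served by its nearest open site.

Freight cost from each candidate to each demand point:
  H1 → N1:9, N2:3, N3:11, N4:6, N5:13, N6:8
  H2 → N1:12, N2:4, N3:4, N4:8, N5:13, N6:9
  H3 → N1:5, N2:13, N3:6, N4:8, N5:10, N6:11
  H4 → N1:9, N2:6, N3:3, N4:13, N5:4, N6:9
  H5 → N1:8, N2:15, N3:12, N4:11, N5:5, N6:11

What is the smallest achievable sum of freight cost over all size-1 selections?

44

Open {H4}.
  N1→H4 9, N2→H4 6, N3→H4 3, N4→H4 13, N5→H4 4, N6→H4 9  ⇒ total 44.
Compare {H1}: total 50.
Compare {H2}: total 50.
No size-1 selection does better; minimum is 44.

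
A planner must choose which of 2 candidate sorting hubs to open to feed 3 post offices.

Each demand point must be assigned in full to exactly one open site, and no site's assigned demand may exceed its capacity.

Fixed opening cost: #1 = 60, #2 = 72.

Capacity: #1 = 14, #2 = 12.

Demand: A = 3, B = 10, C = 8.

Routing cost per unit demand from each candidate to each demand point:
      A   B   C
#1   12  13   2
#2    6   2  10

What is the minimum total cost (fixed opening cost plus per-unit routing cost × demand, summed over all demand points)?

Open {#1, #2}; cheapest assignment that respects the capacities:
  #1 (cap 14, load 11): A, C — cost 3×12 + 8×2 = 52
  #2 (cap 12, load 10): B — cost 10×2 = 20
  Shipping 72, fixed 132 → total 204.
  Any other capacity-feasible assignment to {#1, #2} ships for at least 72.
Total demand is 21 and no other set of sites has combined capacity ≥ 21, so {#1, #2} is the only feasible choice of open sites. Minimum: 204.

204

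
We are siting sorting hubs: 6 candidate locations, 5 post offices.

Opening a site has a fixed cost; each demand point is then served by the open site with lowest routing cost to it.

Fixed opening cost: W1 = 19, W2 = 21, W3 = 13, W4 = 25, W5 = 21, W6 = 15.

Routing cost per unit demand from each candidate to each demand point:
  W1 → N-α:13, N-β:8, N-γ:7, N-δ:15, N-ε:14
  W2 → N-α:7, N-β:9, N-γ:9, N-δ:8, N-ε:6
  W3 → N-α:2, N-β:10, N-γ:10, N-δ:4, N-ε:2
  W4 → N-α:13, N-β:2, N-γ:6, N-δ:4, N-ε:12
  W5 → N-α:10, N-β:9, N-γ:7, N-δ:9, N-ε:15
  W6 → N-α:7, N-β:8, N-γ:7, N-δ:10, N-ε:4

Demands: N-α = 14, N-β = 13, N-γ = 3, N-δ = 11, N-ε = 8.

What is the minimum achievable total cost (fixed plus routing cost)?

170

Open {W3, W4}: assign each demand point to its cheapest open site.
  N-α→W3 14×2=28, N-β→W4 13×2=26, N-γ→W4 3×6=18, N-δ→W3 11×4=44, N-ε→W3 8×2=16
  routing cost 132, fixed 38 → total 170.
Compare {W3, W4, W6}: routing cost 132 + fixed 53 = 185.
Compare {W1, W3, W4}: routing cost 132 + fixed 57 = 189.
Compare {W2, W3, W4}: routing cost 132 + fixed 59 = 191.
All other subsets cost ≥ 185. Minimum total cost: 170.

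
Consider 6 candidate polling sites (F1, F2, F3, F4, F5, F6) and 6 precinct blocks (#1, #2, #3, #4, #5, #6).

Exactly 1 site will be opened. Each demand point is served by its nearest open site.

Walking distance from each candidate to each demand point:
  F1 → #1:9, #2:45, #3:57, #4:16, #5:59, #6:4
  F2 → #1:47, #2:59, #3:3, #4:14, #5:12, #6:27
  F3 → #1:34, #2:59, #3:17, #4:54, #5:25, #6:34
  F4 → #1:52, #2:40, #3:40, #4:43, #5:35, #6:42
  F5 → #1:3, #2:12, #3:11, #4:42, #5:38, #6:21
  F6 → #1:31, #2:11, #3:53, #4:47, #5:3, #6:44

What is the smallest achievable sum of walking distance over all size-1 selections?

Open {F5}.
  #1→F5 3, #2→F5 12, #3→F5 11, #4→F5 42, #5→F5 38, #6→F5 21  ⇒ total 127.
Compare {F2}: total 162.
Compare {F6}: total 189.
No size-1 selection does better; minimum is 127.

127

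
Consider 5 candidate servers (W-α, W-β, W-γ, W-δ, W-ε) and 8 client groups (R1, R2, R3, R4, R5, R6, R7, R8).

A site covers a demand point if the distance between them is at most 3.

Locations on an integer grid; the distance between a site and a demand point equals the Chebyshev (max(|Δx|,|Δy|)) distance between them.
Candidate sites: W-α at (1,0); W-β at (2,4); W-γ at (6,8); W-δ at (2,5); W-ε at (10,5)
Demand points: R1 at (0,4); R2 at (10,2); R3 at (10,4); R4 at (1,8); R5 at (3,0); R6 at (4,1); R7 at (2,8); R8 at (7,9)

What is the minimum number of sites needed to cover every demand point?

Coverage sets (demand points within 3 of each site):
  W-α: {R5, R6}
  W-β: {R1, R6}
  W-γ: {R8}
  W-δ: {R1, R4, R7}
  W-ε: {R2, R3}
No 3 sites suffice: every size-3 union leaves at least one demand point uncovered.
But {W-α, W-γ, W-δ, W-ε} covers everything, so the minimum is 4.

4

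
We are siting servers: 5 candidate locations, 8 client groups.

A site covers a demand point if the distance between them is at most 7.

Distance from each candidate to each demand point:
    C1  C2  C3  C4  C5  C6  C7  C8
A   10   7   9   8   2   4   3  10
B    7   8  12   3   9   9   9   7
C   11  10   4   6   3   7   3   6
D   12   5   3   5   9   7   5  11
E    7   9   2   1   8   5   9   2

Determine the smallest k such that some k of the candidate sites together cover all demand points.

Coverage sets (demand points within 7 of each site):
  A: {C2, C5, C6, C7}
  B: {C1, C4, C8}
  C: {C3, C4, C5, C6, C7, C8}
  D: {C2, C3, C4, C6, C7}
  E: {C1, C3, C4, C6, C8}
No single site covers all 8 demand points.
But {A, E} covers everything, so the minimum is 2.

2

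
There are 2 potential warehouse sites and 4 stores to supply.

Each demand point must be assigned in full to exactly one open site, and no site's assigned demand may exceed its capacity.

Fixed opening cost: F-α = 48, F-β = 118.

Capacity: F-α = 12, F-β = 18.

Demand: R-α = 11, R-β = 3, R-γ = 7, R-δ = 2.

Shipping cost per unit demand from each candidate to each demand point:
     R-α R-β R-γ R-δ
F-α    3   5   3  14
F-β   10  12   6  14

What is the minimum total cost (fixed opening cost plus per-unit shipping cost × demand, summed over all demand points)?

Open {F-α, F-β}; cheapest assignment that respects the capacities:
  F-α (cap 12, load 11): R-α — cost 11×3 = 33
  F-β (cap 18, load 12): R-β, R-γ, R-δ — cost 3×12 + 7×6 + 2×14 = 106
  Shipping 139, fixed 166 → total 305.
  Any other capacity-feasible assignment to {F-α, F-β} ships for at least 139.
Total demand is 23 and no other set of sites has combined capacity ≥ 23, so {F-α, F-β} is the only feasible choice of open sites. Minimum: 305.

305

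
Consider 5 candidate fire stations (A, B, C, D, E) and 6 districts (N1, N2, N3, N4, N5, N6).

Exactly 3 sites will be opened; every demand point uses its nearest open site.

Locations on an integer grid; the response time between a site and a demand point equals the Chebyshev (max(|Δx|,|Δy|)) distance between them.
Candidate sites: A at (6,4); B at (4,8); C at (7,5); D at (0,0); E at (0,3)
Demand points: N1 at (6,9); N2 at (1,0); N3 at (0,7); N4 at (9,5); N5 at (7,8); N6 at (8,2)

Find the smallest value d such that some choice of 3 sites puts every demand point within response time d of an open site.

4

Open {A, B, D}.
  Farthest demand point is N3 at response time 4 (to B); all others are ≤ 4.
With {A, B, E} the worst case is 4.
With {A, C, E} the worst case is 4.
No size-3 selection achieves below 4.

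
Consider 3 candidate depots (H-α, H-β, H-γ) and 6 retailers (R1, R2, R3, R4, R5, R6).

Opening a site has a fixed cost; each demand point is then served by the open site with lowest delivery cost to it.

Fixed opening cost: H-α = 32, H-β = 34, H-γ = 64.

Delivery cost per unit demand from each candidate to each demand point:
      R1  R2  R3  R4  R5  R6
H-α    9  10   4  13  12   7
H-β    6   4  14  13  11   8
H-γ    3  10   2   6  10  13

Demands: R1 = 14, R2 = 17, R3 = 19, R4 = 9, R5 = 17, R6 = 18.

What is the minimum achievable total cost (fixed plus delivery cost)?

Open {H-β, H-γ}: assign each demand point to its cheapest open site.
  R1→H-γ 14×3=42, R2→H-β 17×4=68, R3→H-γ 19×2=38, R4→H-γ 9×6=54, R5→H-γ 17×10=170, R6→H-β 18×8=144
  delivery cost 516, fixed 98 → total 614.
Compare {H-α, H-β, H-γ}: delivery cost 498 + fixed 130 = 628.
Compare {H-α, H-γ}: delivery cost 600 + fixed 96 = 696.
Compare {H-α, H-β}: delivery cost 658 + fixed 66 = 724.
All other subsets cost ≥ 628. Minimum total cost: 614.

614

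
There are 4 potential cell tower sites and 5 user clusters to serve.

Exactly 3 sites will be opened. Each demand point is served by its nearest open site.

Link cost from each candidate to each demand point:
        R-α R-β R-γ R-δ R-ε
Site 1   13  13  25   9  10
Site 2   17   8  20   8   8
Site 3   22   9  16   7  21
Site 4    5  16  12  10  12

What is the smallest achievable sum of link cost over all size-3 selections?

40

Open {Site 2, Site 3, Site 4}.
  R-α→Site 4 5, R-β→Site 2 8, R-γ→Site 4 12, R-δ→Site 3 7, R-ε→Site 2 8  ⇒ total 40.
Compare {Site 1, Site 2, Site 4}: total 41.
Compare {Site 1, Site 3, Site 4}: total 43.
No size-3 selection does better; minimum is 40.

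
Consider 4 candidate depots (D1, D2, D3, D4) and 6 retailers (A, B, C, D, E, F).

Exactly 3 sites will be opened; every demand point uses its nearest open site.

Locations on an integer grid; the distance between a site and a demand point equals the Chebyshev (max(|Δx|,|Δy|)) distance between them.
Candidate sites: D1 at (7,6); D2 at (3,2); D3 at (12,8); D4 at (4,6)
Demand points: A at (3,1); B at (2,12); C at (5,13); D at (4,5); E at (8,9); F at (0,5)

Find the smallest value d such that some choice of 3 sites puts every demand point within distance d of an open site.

7

Open {D1, D2, D3}.
  Farthest demand point is C at distance 7 (to D1); all others are ≤ 7.
With {D1, D2, D4} the worst case is 7.
With {D1, D3, D4} the worst case is 7.
No size-3 selection achieves below 7.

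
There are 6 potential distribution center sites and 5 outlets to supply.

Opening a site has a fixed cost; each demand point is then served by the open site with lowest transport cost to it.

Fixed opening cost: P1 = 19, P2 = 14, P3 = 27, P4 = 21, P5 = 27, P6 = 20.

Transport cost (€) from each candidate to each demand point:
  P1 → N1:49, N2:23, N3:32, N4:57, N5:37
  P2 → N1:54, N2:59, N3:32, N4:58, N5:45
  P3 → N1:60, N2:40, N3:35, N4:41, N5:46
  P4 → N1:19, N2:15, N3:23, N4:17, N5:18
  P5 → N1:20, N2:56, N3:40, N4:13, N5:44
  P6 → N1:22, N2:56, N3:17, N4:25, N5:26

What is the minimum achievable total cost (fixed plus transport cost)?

113

Open {P4}: assign each demand point to its cheapest open site.
  N1→P4 19, N2→P4 15, N3→P4 23, N4→P4 17, N5→P4 18
  transport cost 92, fixed 21 → total 113.
Compare {P2, P4}: transport cost 92 + fixed 35 = 127.
Compare {P4, P6}: transport cost 86 + fixed 41 = 127.
Compare {P1, P4}: transport cost 92 + fixed 40 = 132.
All other subsets cost ≥ 127. Minimum total cost: 113.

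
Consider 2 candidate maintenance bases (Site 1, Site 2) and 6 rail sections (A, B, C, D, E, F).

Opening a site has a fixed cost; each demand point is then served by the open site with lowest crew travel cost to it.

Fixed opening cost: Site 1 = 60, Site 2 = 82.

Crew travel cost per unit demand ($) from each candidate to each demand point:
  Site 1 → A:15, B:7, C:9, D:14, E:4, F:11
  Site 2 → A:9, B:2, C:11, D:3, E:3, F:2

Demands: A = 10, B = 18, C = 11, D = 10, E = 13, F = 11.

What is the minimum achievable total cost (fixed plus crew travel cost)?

Open {Site 2}: assign each demand point to its cheapest open site.
  A→Site 2 10×9=90, B→Site 2 18×2=36, C→Site 2 11×11=121, D→Site 2 10×3=30, E→Site 2 13×3=39, F→Site 2 11×2=22
  crew travel cost 338, fixed 82 → total 420.
Compare {Site 1, Site 2}: crew travel cost 316 + fixed 142 = 458.
Compare {Site 1}: crew travel cost 688 + fixed 60 = 748.

420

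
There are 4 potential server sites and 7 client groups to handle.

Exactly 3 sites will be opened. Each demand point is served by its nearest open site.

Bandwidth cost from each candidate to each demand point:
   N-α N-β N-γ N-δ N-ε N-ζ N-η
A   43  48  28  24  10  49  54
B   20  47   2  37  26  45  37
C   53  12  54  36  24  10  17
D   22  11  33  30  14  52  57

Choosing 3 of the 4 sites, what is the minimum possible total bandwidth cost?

Open {A, B, C}.
  N-α→B 20, N-β→C 12, N-γ→B 2, N-δ→A 24, N-ε→A 10, N-ζ→C 10, N-η→C 17  ⇒ total 95.
Compare {B, C, D}: total 104.
Compare {A, C, D}: total 122.
No size-3 selection does better; minimum is 95.

95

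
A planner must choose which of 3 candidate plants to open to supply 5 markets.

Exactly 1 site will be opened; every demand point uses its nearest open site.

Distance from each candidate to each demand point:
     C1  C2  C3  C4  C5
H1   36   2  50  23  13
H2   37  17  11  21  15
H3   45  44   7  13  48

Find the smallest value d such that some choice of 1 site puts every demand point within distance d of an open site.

37

Open {H2}.
  Farthest demand point is C1 at distance 37 (to H2); all others are ≤ 37.
With {H3} the worst case is 48.
With {H1} the worst case is 50.
No size-1 selection achieves below 37.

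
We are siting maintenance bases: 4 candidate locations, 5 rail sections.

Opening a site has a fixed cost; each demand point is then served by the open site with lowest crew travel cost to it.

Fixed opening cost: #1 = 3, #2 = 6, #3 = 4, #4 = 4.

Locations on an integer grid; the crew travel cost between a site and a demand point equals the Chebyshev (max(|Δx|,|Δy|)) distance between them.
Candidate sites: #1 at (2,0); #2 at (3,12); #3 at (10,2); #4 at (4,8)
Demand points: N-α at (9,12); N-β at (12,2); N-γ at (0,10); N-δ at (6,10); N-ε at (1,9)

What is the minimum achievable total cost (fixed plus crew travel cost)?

24

Open {#3, #4}: assign each demand point to its cheapest open site.
  N-α→#4 5, N-β→#3 2, N-γ→#4 4, N-δ→#4 2, N-ε→#4 3
  crew travel cost 16, fixed 8 → total 24.
Compare {#4}: crew travel cost 22 + fixed 4 = 26.
Compare {#2, #3}: crew travel cost 17 + fixed 10 = 27.
Compare {#1, #3, #4}: crew travel cost 16 + fixed 11 = 27.
All other subsets cost ≥ 26. Minimum total cost: 24.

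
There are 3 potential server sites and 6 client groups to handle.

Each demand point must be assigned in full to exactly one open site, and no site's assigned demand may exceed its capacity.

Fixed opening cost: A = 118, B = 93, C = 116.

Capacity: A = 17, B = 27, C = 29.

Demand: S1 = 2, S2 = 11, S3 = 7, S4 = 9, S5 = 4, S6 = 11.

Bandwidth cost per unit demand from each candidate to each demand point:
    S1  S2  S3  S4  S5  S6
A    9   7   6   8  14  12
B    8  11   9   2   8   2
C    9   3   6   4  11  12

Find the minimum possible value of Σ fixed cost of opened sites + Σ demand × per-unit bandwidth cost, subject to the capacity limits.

Open {B, C}; cheapest assignment that respects the capacities:
  B (cap 27, load 26): S1, S4, S5, S6 — cost 2×8 + 9×2 + 4×8 + 11×2 = 88
  C (cap 29, load 18): S2, S3 — cost 11×3 + 7×6 = 75
  Shipping 163, fixed 209 → total 372.
  Any other capacity-feasible assignment to {B, C} ships for at least 163.
Compare {A, B}: its best feasible assignment gives total 465.
Compare {A, B, C}: its best feasible assignment gives total 490.
Every other set of open sites that can feasibly serve all demand totals ≥ 465 even under its best assignment. Minimum: 372.

372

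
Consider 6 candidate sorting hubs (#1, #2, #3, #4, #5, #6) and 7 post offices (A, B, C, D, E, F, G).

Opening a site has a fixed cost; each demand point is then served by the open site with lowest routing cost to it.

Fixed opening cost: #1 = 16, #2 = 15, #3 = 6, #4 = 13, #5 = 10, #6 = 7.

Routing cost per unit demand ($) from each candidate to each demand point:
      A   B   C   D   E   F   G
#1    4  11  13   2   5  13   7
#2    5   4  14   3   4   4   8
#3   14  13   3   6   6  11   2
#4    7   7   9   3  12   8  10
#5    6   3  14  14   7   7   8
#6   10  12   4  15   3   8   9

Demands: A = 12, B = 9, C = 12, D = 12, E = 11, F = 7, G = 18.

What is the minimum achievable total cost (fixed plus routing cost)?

285

Open {#1, #2, #3, #6}: assign each demand point to its cheapest open site.
  A→#1 12×4=48, B→#2 9×4=36, C→#3 12×3=36, D→#1 12×2=24, E→#6 11×3=33, F→#2 7×4=28, G→#3 18×2=36
  routing cost 241, fixed 44 → total 285.
Compare {#1, #2, #3, #5, #6}: routing cost 232 + fixed 54 = 286.
Compare {#1, #2, #3}: routing cost 252 + fixed 37 = 289.
Compare {#1, #2, #3, #5}: routing cost 243 + fixed 47 = 290.
All other subsets cost ≥ 286. Minimum total cost: 285.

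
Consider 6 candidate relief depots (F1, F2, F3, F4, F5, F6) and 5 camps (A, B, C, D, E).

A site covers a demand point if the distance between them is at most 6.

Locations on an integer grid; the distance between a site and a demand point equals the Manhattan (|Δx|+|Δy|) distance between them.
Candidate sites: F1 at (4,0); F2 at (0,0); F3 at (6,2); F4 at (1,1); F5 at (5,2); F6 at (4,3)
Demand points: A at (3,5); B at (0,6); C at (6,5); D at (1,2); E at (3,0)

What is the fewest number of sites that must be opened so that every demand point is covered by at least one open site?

2

Coverage sets (demand points within 6 of each site):
  F1: {A, D, E}
  F2: {B, D, E}
  F3: {A, C, D, E}
  F4: {A, B, D, E}
  F5: {A, C, D, E}
  F6: {A, C, D, E}
No single site covers all 5 demand points.
But {F2, F3} covers everything, so the minimum is 2.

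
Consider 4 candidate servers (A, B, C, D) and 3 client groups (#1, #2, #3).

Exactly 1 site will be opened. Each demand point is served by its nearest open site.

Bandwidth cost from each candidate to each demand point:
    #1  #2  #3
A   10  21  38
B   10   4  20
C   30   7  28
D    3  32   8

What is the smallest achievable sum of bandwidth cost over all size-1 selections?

Open {B}.
  #1→B 10, #2→B 4, #3→B 20  ⇒ total 34.
Compare {D}: total 43.
Compare {C}: total 65.
No size-1 selection does better; minimum is 34.

34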